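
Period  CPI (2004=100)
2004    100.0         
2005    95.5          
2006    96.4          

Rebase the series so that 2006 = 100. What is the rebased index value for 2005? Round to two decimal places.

Rebased(2005) = 95.5 / 96.4 × 100 = 99.0664

99.07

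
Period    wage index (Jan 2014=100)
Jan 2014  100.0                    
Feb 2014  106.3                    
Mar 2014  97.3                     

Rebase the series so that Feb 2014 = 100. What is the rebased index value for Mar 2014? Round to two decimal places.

Rebased(Mar 2014) = 97.3 / 106.3 × 100 = 91.5334

91.53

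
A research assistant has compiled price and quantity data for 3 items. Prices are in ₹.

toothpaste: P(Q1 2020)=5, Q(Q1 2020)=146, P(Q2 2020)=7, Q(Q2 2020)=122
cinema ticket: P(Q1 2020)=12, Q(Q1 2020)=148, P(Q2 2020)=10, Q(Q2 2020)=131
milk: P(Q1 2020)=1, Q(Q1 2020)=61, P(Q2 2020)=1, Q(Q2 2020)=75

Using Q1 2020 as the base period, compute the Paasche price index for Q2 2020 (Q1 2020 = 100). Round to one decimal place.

Paasche price index uses current-period quantities as weights.
ΣP(Q2 2020)·Q(Q2 2020) = 7×122 + 10×131 + 1×75 = 854 + 1310 + 75 = 2239
ΣP(Q1 2020)·Q(Q2 2020) = 5×122 + 12×131 + 1×75 = 610 + 1572 + 75 = 2257
Index = 2239 / 2257 × 100 = 99.2025

99.2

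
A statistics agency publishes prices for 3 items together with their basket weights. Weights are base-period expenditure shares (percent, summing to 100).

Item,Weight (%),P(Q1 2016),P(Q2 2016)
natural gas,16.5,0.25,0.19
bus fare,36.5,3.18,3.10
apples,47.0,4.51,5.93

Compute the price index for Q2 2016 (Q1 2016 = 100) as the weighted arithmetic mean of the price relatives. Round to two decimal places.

109.92

natural gas: 16.5 × (0.19/0.25) = 16.5 × 0.760000 = 12.5400
bus fare: 36.5 × (3.10/3.18) = 36.5 × 0.974843 = 35.5818
apples: 47.0 × (5.93/4.51) = 47.0 × 1.314856 = 61.7982
Index = Σ wᵢ·(p₁ᵢ/p₀ᵢ) = 12.5400 + 35.5818 + 61.7982 = 109.9200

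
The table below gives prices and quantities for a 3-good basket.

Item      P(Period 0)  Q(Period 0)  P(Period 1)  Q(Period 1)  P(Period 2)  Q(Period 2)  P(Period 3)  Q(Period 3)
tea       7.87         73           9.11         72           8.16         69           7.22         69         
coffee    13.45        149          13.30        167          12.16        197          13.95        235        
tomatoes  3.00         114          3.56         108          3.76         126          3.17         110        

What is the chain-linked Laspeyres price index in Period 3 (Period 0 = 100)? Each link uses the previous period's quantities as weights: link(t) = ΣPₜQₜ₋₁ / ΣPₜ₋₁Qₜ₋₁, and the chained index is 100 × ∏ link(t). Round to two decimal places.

102.95

Link Period 0→Period 1:
ΣP(Period 1)Q(Period 0) = 9.11×73 + 13.30×149 + 3.56×114 = 665.03 + 1981.7 + 405.84 = 3052.57
ΣP(Period 0)Q(Period 0) = 7.87×73 + 13.45×149 + 3.00×114 = 574.51 + 2004.05 + 342 = 2920.56
link = 3052.57/2920.56 = 1.045200
Link Period 1→Period 2:
ΣP(Period 2)Q(Period 1) = 8.16×72 + 12.16×167 + 3.76×108 = 587.52 + 2030.72 + 406.08 = 3024.32
ΣP(Period 1)Q(Period 1) = 9.11×72 + 13.30×167 + 3.56×108 = 655.92 + 2221.1 + 384.48 = 3261.5
link = 3024.32/3261.5 = 0.927279
Link Period 2→Period 3:
ΣP(Period 3)Q(Period 2) = 7.22×69 + 13.95×197 + 3.17×126 = 498.18 + 2748.15 + 399.42 = 3645.75
ΣP(Period 2)Q(Period 2) = 8.16×69 + 12.16×197 + 3.76×126 = 563.04 + 2395.52 + 473.76 = 3432.32
link = 3645.75/3432.32 = 1.062182
Chained index = 100 × 1.045200 × 0.927279 × 1.062182 = 102.9459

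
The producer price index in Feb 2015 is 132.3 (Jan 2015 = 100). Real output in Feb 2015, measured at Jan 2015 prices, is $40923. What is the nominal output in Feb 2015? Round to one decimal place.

54141.1

Nominal = Real × (Index/100) = 40923 × (132.3/100)
        = 40923 × 1.323 = 54141.1290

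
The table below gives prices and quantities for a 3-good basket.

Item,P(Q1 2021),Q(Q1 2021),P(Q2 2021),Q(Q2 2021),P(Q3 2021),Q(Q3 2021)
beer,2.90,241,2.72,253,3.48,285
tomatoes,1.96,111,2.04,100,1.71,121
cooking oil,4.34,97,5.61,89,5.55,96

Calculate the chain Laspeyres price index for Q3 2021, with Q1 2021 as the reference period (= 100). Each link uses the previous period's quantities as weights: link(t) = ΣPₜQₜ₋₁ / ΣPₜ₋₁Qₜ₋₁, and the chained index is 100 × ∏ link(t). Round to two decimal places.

Link Q1 2021→Q2 2021:
ΣP(Q2 2021)Q(Q1 2021) = 2.72×241 + 2.04×111 + 5.61×97 = 655.52 + 226.44 + 544.17 = 1426.13
ΣP(Q1 2021)Q(Q1 2021) = 2.90×241 + 1.96×111 + 4.34×97 = 698.9 + 217.56 + 420.98 = 1337.44
link = 1426.13/1337.44 = 1.066313
Link Q2 2021→Q3 2021:
ΣP(Q3 2021)Q(Q2 2021) = 3.48×253 + 1.71×100 + 5.55×89 = 880.44 + 171 + 493.95 = 1545.39
ΣP(Q2 2021)Q(Q2 2021) = 2.72×253 + 2.04×100 + 5.61×89 = 688.16 + 204 + 499.29 = 1391.45
link = 1545.39/1391.45 = 1.110633
Chained index = 100 × 1.066313 × 1.110633 = 118.4282

118.43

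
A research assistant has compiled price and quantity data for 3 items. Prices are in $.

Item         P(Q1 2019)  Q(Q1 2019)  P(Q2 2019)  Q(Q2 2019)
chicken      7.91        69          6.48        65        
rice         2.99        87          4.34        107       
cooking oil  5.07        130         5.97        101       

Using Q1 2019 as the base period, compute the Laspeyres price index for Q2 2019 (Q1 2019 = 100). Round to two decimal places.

Laspeyres price index uses base-period quantities as weights.
ΣP(Q2 2019)·Q(Q1 2019) = 6.48×69 + 4.34×87 + 5.97×130 = 447.12 + 377.58 + 776.1 = 1600.8
ΣP(Q1 2019)·Q(Q1 2019) = 7.91×69 + 2.99×87 + 5.07×130 = 545.79 + 260.13 + 659.1 = 1465.02
Index = 1600.8 / 1465.02 × 100 = 109.2681

109.27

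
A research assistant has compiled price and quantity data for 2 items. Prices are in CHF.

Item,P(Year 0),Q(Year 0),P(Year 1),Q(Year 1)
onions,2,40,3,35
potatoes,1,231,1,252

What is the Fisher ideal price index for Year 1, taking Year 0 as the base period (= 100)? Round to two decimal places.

111.86

Laspeyres component (base-period weights):
ΣP(Year 1)Q(Year 0) = 3×40 + 1×231 = 120 + 231 = 351
ΣP(Year 0)Q(Year 0) = 2×40 + 1×231 = 80 + 231 = 311
L = 351 / 311 × 100 = 112.8617
Paasche component (current-period weights):
ΣP(Year 1)Q(Year 1) = 3×35 + 1×252 = 105 + 252 = 357
ΣP(Year 0)Q(Year 1) = 2×35 + 1×252 = 70 + 252 = 322
P = 357 / 322 × 100 = 110.8696
Fisher = √(L × P) = √(112.8617 × 110.8696) = 111.8612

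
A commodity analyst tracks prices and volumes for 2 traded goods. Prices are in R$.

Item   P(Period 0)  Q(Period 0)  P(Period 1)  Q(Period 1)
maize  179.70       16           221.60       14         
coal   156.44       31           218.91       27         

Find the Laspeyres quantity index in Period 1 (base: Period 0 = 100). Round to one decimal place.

87.2

Laspeyres quantity index uses base-period prices as weights.
ΣP(Period 0)·Q(Period 1) = 179.70×14 + 156.44×27 = 2515.8 + 4223.88 = 6739.68
ΣP(Period 0)·Q(Period 0) = 179.70×16 + 156.44×31 = 2875.2 + 4849.64 = 7724.84
Index = 6739.68 / 7724.84 × 100 = 87.2469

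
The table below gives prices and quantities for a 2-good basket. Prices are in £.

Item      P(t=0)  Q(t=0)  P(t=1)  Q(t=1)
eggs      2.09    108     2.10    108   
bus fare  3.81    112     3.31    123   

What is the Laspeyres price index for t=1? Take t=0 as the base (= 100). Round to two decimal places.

Laspeyres price index uses base-period quantities as weights.
ΣP(t=1)·Q(t=0) = 2.10×108 + 3.31×112 = 226.8 + 370.72 = 597.52
ΣP(t=0)·Q(t=0) = 2.09×108 + 3.81×112 = 225.72 + 426.72 = 652.44
Index = 597.52 / 652.44 × 100 = 91.5824

91.58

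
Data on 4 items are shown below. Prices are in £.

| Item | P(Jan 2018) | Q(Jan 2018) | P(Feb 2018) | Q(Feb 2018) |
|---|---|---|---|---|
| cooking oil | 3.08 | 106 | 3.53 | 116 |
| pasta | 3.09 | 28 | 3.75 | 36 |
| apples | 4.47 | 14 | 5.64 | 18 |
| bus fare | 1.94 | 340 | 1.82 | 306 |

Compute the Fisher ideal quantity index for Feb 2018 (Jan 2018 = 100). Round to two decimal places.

Laspeyres component (base-period weights):
ΣP(Jan 2018)Q(Feb 2018) = 3.08×116 + 3.09×36 + 4.47×18 + 1.94×306 = 357.28 + 111.24 + 80.46 + 593.64 = 1142.62
ΣP(Jan 2018)Q(Jan 2018) = 3.08×106 + 3.09×28 + 4.47×14 + 1.94×340 = 326.48 + 86.52 + 62.58 + 659.6 = 1135.18
L = 1142.62 / 1135.18 × 100 = 100.6554
Paasche component (current-period weights):
ΣP(Feb 2018)Q(Feb 2018) = 3.53×116 + 3.75×36 + 5.64×18 + 1.82×306 = 409.48 + 135 + 101.52 + 556.92 = 1202.92
ΣP(Feb 2018)Q(Jan 2018) = 3.53×106 + 3.75×28 + 5.64×14 + 1.82×340 = 374.18 + 105 + 78.96 + 618.8 = 1176.94
P = 1202.92 / 1176.94 × 100 = 102.2074
Fisher = √(L × P) = √(100.6554 × 102.2074) = 101.4284

101.43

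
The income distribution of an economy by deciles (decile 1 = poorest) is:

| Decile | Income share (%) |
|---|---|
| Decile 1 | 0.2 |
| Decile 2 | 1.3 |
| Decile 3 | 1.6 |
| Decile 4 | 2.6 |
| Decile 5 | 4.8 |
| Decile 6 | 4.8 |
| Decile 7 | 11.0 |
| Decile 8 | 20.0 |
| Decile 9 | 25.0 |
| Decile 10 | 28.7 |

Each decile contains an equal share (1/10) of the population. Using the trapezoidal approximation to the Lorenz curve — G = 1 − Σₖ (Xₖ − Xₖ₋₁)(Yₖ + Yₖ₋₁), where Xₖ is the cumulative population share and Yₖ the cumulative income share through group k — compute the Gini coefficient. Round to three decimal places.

0.540

Cumulative income shares Yₖ: 0.0020, 0.0150, 0.0310, 0.0570, 0.1050, 0.1530, 0.2630, 0.4630, 0.7130, 1.0000
Σ (Xₖ−Xₖ₋₁)(Yₖ+Yₖ₋₁) = (1/10)(0.0020+0.0000) + (1/10)(0.0150+0.0020) + (1/10)(0.0310+0.0150) + (1/10)(0.0570+0.0310) + (1/10)(0.1050+0.0570) + (1/10)(0.1530+0.1050) + (1/10)(0.2630+0.1530) + (1/10)(0.4630+0.2630) + (1/10)(0.7130+0.4630) + (1/10)(1.0000+0.7130)
  = 0.0002 + 0.0017 + 0.0046 + 0.0088 + 0.0162 + 0.0258 + 0.0416 + 0.0726 + 0.1176 + 0.1713 = 0.4604
G = 1 − 0.4604 = 0.5396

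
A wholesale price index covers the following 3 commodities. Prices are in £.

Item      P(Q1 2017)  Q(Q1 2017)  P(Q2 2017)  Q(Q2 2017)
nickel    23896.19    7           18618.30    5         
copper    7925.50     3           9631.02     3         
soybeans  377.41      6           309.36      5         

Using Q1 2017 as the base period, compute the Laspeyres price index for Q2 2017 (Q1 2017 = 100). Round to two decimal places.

Laspeyres price index uses base-period quantities as weights.
ΣP(Q2 2017)·Q(Q1 2017) = 18618.30×7 + 9631.02×3 + 309.36×6 = 130328.1 + 28893.06 + 1856.16 = 161077.32
ΣP(Q1 2017)·Q(Q1 2017) = 23896.19×7 + 7925.50×3 + 377.41×6 = 167273.33 + 23776.5 + 2264.46 = 193314.29
Index = 161077.32 / 193314.29 × 100 = 83.3241

83.32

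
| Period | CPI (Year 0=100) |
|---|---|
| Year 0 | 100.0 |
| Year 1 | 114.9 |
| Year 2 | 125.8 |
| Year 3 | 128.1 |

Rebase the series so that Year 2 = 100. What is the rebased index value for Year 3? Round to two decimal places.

Rebased(Year 3) = 128.1 / 125.8 × 100 = 101.8283

101.83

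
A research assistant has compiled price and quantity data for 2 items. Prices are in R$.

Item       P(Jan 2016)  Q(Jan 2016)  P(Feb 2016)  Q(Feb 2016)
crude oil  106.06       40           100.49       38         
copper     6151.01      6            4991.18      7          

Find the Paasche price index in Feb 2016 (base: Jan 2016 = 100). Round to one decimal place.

82.3

Paasche price index uses current-period quantities as weights.
ΣP(Feb 2016)·Q(Feb 2016) = 100.49×38 + 4991.18×7 = 3818.62 + 34938.26 = 38756.88
ΣP(Jan 2016)·Q(Feb 2016) = 106.06×38 + 6151.01×7 = 4030.28 + 43057.07 = 47087.35
Index = 38756.88 / 47087.35 × 100 = 82.3085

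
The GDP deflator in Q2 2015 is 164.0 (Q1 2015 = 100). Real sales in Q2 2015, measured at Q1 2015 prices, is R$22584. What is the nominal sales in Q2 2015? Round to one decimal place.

Nominal = Real × (Index/100) = 22584 × (164.0/100)
        = 22584 × 1.640 = 37037.7600

37037.8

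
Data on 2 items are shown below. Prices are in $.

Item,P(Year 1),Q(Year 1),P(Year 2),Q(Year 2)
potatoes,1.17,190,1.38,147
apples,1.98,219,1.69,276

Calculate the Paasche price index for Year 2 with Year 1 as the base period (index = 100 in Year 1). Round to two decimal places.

Paasche price index uses current-period quantities as weights.
ΣP(Year 2)·Q(Year 2) = 1.38×147 + 1.69×276 = 202.86 + 466.44 = 669.3
ΣP(Year 1)·Q(Year 2) = 1.17×147 + 1.98×276 = 171.99 + 546.48 = 718.47
Index = 669.3 / 718.47 × 100 = 93.1563

93.16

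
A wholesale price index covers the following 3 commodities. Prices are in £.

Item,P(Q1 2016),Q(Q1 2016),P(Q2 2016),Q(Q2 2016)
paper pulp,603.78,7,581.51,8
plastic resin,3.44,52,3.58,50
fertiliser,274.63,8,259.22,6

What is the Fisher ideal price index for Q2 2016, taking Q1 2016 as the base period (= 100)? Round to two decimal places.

95.96

Laspeyres component (base-period weights):
ΣP(Q2 2016)Q(Q1 2016) = 581.51×7 + 3.58×52 + 259.22×8 = 4070.57 + 186.16 + 2073.76 = 6330.49
ΣP(Q1 2016)Q(Q1 2016) = 603.78×7 + 3.44×52 + 274.63×8 = 4226.46 + 178.88 + 2197.04 = 6602.38
L = 6330.49 / 6602.38 × 100 = 95.8819
Paasche component (current-period weights):
ΣP(Q2 2016)Q(Q2 2016) = 581.51×8 + 3.58×50 + 259.22×6 = 4652.08 + 179 + 1555.32 = 6386.4
ΣP(Q1 2016)Q(Q2 2016) = 603.78×8 + 3.44×50 + 274.63×6 = 4830.24 + 172 + 1647.78 = 6650.02
P = 6386.4 / 6650.02 × 100 = 96.0358
Fisher = √(L × P) = √(95.8819 × 96.0358) = 95.9588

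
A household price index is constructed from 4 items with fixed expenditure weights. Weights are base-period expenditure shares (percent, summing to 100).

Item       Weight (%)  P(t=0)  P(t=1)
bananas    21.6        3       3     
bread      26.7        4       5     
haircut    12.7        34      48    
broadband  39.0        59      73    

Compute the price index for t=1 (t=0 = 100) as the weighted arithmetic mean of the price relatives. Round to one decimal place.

bananas: 21.6 × (3/3) = 21.6 × 1.000000 = 21.6000
bread: 26.7 × (5/4) = 26.7 × 1.250000 = 33.3750
haircut: 12.7 × (48/34) = 12.7 × 1.411765 = 17.9294
broadband: 39.0 × (73/59) = 39.0 × 1.237288 = 48.2542
Index = Σ wᵢ·(p₁ᵢ/p₀ᵢ) = 21.6000 + 33.3750 + 17.9294 + 48.2542 = 121.1586

121.2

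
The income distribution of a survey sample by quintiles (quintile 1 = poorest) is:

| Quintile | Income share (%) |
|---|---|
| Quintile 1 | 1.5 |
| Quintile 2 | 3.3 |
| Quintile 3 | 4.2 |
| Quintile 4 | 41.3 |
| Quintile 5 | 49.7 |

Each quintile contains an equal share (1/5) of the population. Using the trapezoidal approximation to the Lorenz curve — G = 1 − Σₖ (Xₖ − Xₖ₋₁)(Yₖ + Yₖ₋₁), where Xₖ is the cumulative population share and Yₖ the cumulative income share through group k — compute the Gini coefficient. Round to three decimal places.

0.538

Cumulative income shares Yₖ: 0.0150, 0.0480, 0.0900, 0.5030, 1.0000
Σ (Xₖ−Xₖ₋₁)(Yₖ+Yₖ₋₁) = (1/5)(0.0150+0.0000) + (1/5)(0.0480+0.0150) + (1/5)(0.0900+0.0480) + (1/5)(0.5030+0.0900) + (1/5)(1.0000+0.5030)
  = 0.0030 + 0.0126 + 0.0276 + 0.1186 + 0.3006 = 0.4624
G = 1 − 0.4624 = 0.5376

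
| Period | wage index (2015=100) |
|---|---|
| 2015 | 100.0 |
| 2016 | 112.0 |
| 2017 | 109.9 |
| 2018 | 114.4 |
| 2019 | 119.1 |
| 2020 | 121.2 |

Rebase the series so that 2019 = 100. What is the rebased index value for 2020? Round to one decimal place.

101.8

Rebased(2020) = 121.2 / 119.1 × 100 = 101.7632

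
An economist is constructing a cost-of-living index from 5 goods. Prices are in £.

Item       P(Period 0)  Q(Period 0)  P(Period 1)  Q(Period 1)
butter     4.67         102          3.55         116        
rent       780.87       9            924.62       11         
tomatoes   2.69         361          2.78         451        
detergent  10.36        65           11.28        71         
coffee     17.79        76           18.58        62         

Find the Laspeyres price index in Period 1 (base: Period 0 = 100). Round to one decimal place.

Laspeyres price index uses base-period quantities as weights.
ΣP(Period 1)·Q(Period 0) = 3.55×102 + 924.62×9 + 2.78×361 + 11.28×65 + 18.58×76 = 362.1 + 8321.58 + 1003.58 + 733.2 + 1412.08 = 11832.54
ΣP(Period 0)·Q(Period 0) = 4.67×102 + 780.87×9 + 2.69×361 + 10.36×65 + 17.79×76 = 476.34 + 7027.83 + 971.09 + 673.4 + 1352.04 = 10500.7
Index = 11832.54 / 10500.7 × 100 = 112.6833

112.7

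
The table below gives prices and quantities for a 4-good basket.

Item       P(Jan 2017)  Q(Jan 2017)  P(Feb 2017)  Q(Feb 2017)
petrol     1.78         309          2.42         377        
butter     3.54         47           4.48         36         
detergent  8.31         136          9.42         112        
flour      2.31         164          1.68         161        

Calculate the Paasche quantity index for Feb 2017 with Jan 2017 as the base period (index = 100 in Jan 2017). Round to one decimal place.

Paasche quantity index uses current-period prices as weights.
ΣP(Feb 2017)·Q(Feb 2017) = 2.42×377 + 4.48×36 + 9.42×112 + 1.68×161 = 912.34 + 161.28 + 1055.04 + 270.48 = 2399.14
ΣP(Feb 2017)·Q(Jan 2017) = 2.42×309 + 4.48×47 + 9.42×136 + 1.68×164 = 747.78 + 210.56 + 1281.12 + 275.52 = 2514.98
Index = 2399.14 / 2514.98 × 100 = 95.3940

95.4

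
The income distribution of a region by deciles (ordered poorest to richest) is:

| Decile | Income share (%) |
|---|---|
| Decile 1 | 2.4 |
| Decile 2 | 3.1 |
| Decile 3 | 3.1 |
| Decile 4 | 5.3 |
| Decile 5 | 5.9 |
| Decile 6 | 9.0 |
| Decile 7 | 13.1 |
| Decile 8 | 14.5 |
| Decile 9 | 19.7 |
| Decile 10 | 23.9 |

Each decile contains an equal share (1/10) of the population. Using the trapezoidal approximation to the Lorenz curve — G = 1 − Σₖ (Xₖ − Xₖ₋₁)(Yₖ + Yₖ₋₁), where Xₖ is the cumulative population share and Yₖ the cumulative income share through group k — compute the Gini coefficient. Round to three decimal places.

Cumulative income shares Yₖ: 0.0240, 0.0550, 0.0860, 0.1390, 0.1980, 0.2880, 0.4190, 0.5640, 0.7610, 1.0000
Σ (Xₖ−Xₖ₋₁)(Yₖ+Yₖ₋₁) = (1/10)(0.0240+0.0000) + (1/10)(0.0550+0.0240) + (1/10)(0.0860+0.0550) + (1/10)(0.1390+0.0860) + (1/10)(0.1980+0.1390) + (1/10)(0.2880+0.1980) + (1/10)(0.4190+0.2880) + (1/10)(0.5640+0.4190) + (1/10)(0.7610+0.5640) + (1/10)(1.0000+0.7610)
  = 0.0024 + 0.0079 + 0.0141 + 0.0225 + 0.0337 + 0.0486 + 0.0707 + 0.0983 + 0.1325 + 0.1761 = 0.6068
G = 1 − 0.6068 = 0.3932

0.393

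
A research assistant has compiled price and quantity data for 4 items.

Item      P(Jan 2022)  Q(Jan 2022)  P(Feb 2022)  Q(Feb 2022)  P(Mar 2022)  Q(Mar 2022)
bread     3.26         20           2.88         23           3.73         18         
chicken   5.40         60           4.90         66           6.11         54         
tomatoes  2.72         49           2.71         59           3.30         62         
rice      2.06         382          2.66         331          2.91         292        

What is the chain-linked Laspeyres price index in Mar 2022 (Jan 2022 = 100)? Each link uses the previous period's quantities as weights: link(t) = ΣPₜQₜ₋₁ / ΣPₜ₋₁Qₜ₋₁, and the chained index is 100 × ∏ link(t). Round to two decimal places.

Link Jan 2022→Feb 2022:
ΣP(Feb 2022)Q(Jan 2022) = 2.88×20 + 4.90×60 + 2.71×49 + 2.66×382 = 57.6 + 294 + 132.79 + 1016.12 = 1500.51
ΣP(Jan 2022)Q(Jan 2022) = 3.26×20 + 5.40×60 + 2.72×49 + 2.06×382 = 65.2 + 324 + 133.28 + 786.92 = 1309.4
link = 1500.51/1309.4 = 1.145952
Link Feb 2022→Mar 2022:
ΣP(Mar 2022)Q(Feb 2022) = 3.73×23 + 6.11×66 + 3.30×59 + 2.91×331 = 85.79 + 403.26 + 194.7 + 963.21 = 1646.96
ΣP(Feb 2022)Q(Feb 2022) = 2.88×23 + 4.90×66 + 2.71×59 + 2.66×331 = 66.24 + 323.4 + 159.89 + 880.46 = 1429.99
link = 1646.96/1429.99 = 1.151728
Chained index = 100 × 1.145952 × 1.151728 = 131.9826

131.98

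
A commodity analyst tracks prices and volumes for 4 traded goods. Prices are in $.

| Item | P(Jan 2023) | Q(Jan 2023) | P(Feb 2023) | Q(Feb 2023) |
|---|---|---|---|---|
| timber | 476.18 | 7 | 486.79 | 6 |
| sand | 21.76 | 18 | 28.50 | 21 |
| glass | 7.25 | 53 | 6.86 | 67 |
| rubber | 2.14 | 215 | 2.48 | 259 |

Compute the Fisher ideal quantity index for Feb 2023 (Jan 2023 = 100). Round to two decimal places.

Laspeyres component (base-period weights):
ΣP(Jan 2023)Q(Feb 2023) = 476.18×6 + 21.76×21 + 7.25×67 + 2.14×259 = 2857.08 + 456.96 + 485.75 + 554.26 = 4354.05
ΣP(Jan 2023)Q(Jan 2023) = 476.18×7 + 21.76×18 + 7.25×53 + 2.14×215 = 3333.26 + 391.68 + 384.25 + 460.1 = 4569.29
L = 4354.05 / 4569.29 × 100 = 95.2894
Paasche component (current-period weights):
ΣP(Feb 2023)Q(Feb 2023) = 486.79×6 + 28.50×21 + 6.86×67 + 2.48×259 = 2920.74 + 598.5 + 459.62 + 642.32 = 4621.18
ΣP(Feb 2023)Q(Jan 2023) = 486.79×7 + 28.50×18 + 6.86×53 + 2.48×215 = 3407.53 + 513 + 363.58 + 533.2 = 4817.31
P = 4621.18 / 4817.31 × 100 = 95.9286
Fisher = √(L × P) = √(95.2894 × 95.9286) = 95.6085

95.61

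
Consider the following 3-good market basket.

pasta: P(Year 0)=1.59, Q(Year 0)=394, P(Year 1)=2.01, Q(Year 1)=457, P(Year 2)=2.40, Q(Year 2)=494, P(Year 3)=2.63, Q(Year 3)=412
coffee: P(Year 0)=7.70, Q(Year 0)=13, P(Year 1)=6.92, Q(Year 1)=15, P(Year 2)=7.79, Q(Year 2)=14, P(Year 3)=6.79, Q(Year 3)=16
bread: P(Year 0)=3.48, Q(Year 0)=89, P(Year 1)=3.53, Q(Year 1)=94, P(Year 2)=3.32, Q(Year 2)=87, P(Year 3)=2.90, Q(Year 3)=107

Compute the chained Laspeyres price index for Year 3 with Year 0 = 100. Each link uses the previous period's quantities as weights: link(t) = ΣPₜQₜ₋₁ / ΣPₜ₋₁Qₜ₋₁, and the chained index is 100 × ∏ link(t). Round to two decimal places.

135.22

Link Year 0→Year 1:
ΣP(Year 1)Q(Year 0) = 2.01×394 + 6.92×13 + 3.53×89 = 791.94 + 89.96 + 314.17 = 1196.07
ΣP(Year 0)Q(Year 0) = 1.59×394 + 7.70×13 + 3.48×89 = 626.46 + 100.1 + 309.72 = 1036.28
link = 1196.07/1036.28 = 1.154196
Link Year 1→Year 2:
ΣP(Year 2)Q(Year 1) = 2.40×457 + 7.79×15 + 3.32×94 = 1096.8 + 116.85 + 312.08 = 1525.73
ΣP(Year 1)Q(Year 1) = 2.01×457 + 6.92×15 + 3.53×94 = 918.57 + 103.8 + 331.82 = 1354.19
link = 1525.73/1354.19 = 1.126674
Link Year 2→Year 3:
ΣP(Year 3)Q(Year 2) = 2.63×494 + 6.79×14 + 2.90×87 = 1299.22 + 95.06 + 252.3 = 1646.58
ΣP(Year 2)Q(Year 2) = 2.40×494 + 7.79×14 + 3.32×87 = 1185.6 + 109.06 + 288.84 = 1583.5
link = 1646.58/1583.5 = 1.039836
Chained index = 100 × 1.154196 × 1.126674 × 1.039836 = 135.2204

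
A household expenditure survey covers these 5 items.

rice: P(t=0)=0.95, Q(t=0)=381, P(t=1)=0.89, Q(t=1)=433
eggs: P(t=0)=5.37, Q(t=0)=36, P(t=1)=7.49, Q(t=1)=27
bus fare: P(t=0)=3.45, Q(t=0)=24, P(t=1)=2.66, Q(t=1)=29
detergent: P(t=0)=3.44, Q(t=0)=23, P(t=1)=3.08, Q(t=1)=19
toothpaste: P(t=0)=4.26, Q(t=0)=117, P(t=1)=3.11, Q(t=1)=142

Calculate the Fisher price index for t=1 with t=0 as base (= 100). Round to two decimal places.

89.43

Laspeyres component (base-period weights):
ΣP(t=1)Q(t=0) = 0.89×381 + 7.49×36 + 2.66×24 + 3.08×23 + 3.11×117 = 339.09 + 269.64 + 63.84 + 70.84 + 363.87 = 1107.28
ΣP(t=0)Q(t=0) = 0.95×381 + 5.37×36 + 3.45×24 + 3.44×23 + 4.26×117 = 361.95 + 193.32 + 82.8 + 79.12 + 498.42 = 1215.61
L = 1107.28 / 1215.61 × 100 = 91.0884
Paasche component (current-period weights):
ΣP(t=1)Q(t=1) = 0.89×433 + 7.49×27 + 2.66×29 + 3.08×19 + 3.11×142 = 385.37 + 202.23 + 77.14 + 58.52 + 441.62 = 1164.88
ΣP(t=0)Q(t=1) = 0.95×433 + 5.37×27 + 3.45×29 + 3.44×19 + 4.26×142 = 411.35 + 144.99 + 100.05 + 65.36 + 604.92 = 1326.67
P = 1164.88 / 1326.67 × 100 = 87.8048
Fisher = √(L × P) = √(91.0884 × 87.8048) = 89.4315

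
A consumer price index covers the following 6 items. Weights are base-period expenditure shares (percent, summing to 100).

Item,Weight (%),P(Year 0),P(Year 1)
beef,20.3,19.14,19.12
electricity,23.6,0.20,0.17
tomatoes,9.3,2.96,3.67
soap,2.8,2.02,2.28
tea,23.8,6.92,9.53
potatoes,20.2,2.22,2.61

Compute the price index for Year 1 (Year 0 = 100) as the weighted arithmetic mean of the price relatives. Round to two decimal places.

beef: 20.3 × (19.12/19.14) = 20.3 × 0.998955 = 20.2788
electricity: 23.6 × (0.17/0.20) = 23.6 × 0.850000 = 20.0600
tomatoes: 9.3 × (3.67/2.96) = 9.3 × 1.239865 = 11.5307
soap: 2.8 × (2.28/2.02) = 2.8 × 1.128713 = 3.1604
tea: 23.8 × (9.53/6.92) = 23.8 × 1.377168 = 32.7766
potatoes: 20.2 × (2.61/2.22) = 20.2 × 1.175676 = 23.7486
Index = Σ wᵢ·(p₁ᵢ/p₀ᵢ) = 20.2788 + 20.0600 + 11.5307 + 3.1604 + 32.7766 + 23.7486 = 111.5552

111.56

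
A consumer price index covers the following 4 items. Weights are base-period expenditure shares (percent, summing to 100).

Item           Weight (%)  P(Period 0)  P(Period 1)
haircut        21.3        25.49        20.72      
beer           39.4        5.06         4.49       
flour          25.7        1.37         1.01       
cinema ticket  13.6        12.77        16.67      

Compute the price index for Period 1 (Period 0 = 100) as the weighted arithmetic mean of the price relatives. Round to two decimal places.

haircut: 21.3 × (20.72/25.49) = 21.3 × 0.812868 = 17.3141
beer: 39.4 × (4.49/5.06) = 39.4 × 0.887352 = 34.9617
flour: 25.7 × (1.01/1.37) = 25.7 × 0.737226 = 18.9467
cinema ticket: 13.6 × (16.67/12.77) = 13.6 × 1.305403 = 17.7535
Index = Σ wᵢ·(p₁ᵢ/p₀ᵢ) = 17.3141 + 34.9617 + 18.9467 + 17.7535 = 88.9759

88.98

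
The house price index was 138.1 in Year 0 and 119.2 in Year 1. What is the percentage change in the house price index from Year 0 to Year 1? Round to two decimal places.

Change = (119.2 − 138.1) / 138.1 × 100
       = -18.9 / 138.1 × 100 = -13.6857%

-13.69%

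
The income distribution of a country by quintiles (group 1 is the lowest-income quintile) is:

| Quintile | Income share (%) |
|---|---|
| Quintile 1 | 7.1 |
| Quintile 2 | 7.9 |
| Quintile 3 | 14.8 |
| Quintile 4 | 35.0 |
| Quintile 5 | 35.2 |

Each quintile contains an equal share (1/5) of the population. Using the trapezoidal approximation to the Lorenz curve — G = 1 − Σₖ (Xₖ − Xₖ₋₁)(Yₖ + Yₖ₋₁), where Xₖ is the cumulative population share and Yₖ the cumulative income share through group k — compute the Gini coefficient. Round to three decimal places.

0.333

Cumulative income shares Yₖ: 0.0710, 0.1500, 0.2980, 0.6480, 1.0000
Σ (Xₖ−Xₖ₋₁)(Yₖ+Yₖ₋₁) = (1/5)(0.0710+0.0000) + (1/5)(0.1500+0.0710) + (1/5)(0.2980+0.1500) + (1/5)(0.6480+0.2980) + (1/5)(1.0000+0.6480)
  = 0.0142 + 0.0442 + 0.0896 + 0.1892 + 0.3296 = 0.6668
G = 1 − 0.6668 = 0.3332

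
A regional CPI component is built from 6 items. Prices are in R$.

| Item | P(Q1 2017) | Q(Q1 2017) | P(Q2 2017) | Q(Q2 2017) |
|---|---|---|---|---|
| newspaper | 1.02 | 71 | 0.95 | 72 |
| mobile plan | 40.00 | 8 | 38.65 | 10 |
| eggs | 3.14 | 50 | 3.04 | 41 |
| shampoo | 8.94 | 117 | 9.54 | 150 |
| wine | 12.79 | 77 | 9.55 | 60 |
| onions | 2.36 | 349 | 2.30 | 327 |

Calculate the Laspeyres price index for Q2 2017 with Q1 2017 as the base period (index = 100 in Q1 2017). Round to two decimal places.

93.51

Laspeyres price index uses base-period quantities as weights.
ΣP(Q2 2017)·Q(Q1 2017) = 0.95×71 + 38.65×8 + 3.04×50 + 9.54×117 + 9.55×77 + 2.30×349 = 67.45 + 309.2 + 152 + 1116.18 + 735.35 + 802.7 = 3182.88
ΣP(Q1 2017)·Q(Q1 2017) = 1.02×71 + 40.00×8 + 3.14×50 + 8.94×117 + 12.79×77 + 2.36×349 = 72.42 + 320 + 157 + 1045.98 + 984.83 + 823.64 = 3403.87
Index = 3182.88 / 3403.87 × 100 = 93.5077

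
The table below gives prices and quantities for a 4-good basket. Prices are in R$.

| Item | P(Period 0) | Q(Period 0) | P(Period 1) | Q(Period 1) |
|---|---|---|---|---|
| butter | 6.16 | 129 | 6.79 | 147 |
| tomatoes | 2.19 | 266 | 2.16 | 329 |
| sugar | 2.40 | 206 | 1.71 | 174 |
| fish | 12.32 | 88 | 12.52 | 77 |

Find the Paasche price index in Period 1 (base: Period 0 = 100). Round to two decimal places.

Paasche price index uses current-period quantities as weights.
ΣP(Period 1)·Q(Period 1) = 6.79×147 + 2.16×329 + 1.71×174 + 12.52×77 = 998.13 + 710.64 + 297.54 + 964.04 = 2970.35
ΣP(Period 0)·Q(Period 1) = 6.16×147 + 2.19×329 + 2.40×174 + 12.32×77 = 905.52 + 720.51 + 417.6 + 948.64 = 2992.27
Index = 2970.35 / 2992.27 × 100 = 99.2674

99.27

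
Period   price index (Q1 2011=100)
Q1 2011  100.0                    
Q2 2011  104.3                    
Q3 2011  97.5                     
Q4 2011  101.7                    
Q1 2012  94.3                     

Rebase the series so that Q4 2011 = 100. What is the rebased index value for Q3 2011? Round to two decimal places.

Rebased(Q3 2011) = 97.5 / 101.7 × 100 = 95.8702

95.87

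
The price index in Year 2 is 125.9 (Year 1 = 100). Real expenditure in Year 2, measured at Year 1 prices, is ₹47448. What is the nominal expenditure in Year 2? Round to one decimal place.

59737.0

Nominal = Real × (Index/100) = 47448 × (125.9/100)
        = 47448 × 1.259 = 59737.0320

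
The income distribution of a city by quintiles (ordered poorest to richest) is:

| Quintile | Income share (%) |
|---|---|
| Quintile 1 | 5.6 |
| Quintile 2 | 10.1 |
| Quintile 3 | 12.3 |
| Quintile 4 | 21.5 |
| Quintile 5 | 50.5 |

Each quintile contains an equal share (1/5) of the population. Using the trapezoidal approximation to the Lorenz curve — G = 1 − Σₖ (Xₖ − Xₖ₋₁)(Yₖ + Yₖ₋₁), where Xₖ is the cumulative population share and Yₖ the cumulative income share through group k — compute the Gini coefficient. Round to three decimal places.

Cumulative income shares Yₖ: 0.0560, 0.1570, 0.2800, 0.4950, 1.0000
Σ (Xₖ−Xₖ₋₁)(Yₖ+Yₖ₋₁) = (1/5)(0.0560+0.0000) + (1/5)(0.1570+0.0560) + (1/5)(0.2800+0.1570) + (1/5)(0.4950+0.2800) + (1/5)(1.0000+0.4950)
  = 0.0112 + 0.0426 + 0.0874 + 0.1550 + 0.2990 = 0.5952
G = 1 − 0.5952 = 0.4048

0.405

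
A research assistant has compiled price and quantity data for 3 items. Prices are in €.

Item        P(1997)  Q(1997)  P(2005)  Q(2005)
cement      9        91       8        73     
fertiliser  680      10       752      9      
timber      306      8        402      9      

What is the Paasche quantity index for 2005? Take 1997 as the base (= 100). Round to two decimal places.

95.69

Paasche quantity index uses current-period prices as weights.
ΣP(2005)·Q(2005) = 8×73 + 752×9 + 402×9 = 584 + 6768 + 3618 = 10970
ΣP(2005)·Q(1997) = 8×91 + 752×10 + 402×8 = 728 + 7520 + 3216 = 11464
Index = 10970 / 11464 × 100 = 95.6909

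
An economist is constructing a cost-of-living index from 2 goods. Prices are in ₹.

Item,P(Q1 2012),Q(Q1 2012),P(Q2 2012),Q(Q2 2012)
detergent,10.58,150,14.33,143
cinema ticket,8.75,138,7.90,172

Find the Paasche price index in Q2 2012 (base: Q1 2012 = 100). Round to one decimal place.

Paasche price index uses current-period quantities as weights.
ΣP(Q2 2012)·Q(Q2 2012) = 14.33×143 + 7.90×172 = 2049.19 + 1358.8 = 3407.99
ΣP(Q1 2012)·Q(Q2 2012) = 10.58×143 + 8.75×172 = 1512.94 + 1505 = 3017.94
Index = 3407.99 / 3017.94 × 100 = 112.9244

112.9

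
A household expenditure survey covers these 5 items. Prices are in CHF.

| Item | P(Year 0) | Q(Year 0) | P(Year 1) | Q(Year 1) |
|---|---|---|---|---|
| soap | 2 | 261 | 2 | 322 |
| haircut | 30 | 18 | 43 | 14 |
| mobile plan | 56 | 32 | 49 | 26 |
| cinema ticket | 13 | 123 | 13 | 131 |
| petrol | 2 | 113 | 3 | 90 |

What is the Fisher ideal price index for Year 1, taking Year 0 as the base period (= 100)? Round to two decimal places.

102.34

Laspeyres component (base-period weights):
ΣP(Year 1)Q(Year 0) = 2×261 + 43×18 + 49×32 + 13×123 + 3×113 = 522 + 774 + 1568 + 1599 + 339 = 4802
ΣP(Year 0)Q(Year 0) = 2×261 + 30×18 + 56×32 + 13×123 + 2×113 = 522 + 540 + 1792 + 1599 + 226 = 4679
L = 4802 / 4679 × 100 = 102.6288
Paasche component (current-period weights):
ΣP(Year 1)Q(Year 1) = 2×322 + 43×14 + 49×26 + 13×131 + 3×90 = 644 + 602 + 1274 + 1703 + 270 = 4493
ΣP(Year 0)Q(Year 1) = 2×322 + 30×14 + 56×26 + 13×131 + 2×90 = 644 + 420 + 1456 + 1703 + 180 = 4403
P = 4493 / 4403 × 100 = 102.0441
Fisher = √(L × P) = √(102.6288 × 102.0441) = 102.3360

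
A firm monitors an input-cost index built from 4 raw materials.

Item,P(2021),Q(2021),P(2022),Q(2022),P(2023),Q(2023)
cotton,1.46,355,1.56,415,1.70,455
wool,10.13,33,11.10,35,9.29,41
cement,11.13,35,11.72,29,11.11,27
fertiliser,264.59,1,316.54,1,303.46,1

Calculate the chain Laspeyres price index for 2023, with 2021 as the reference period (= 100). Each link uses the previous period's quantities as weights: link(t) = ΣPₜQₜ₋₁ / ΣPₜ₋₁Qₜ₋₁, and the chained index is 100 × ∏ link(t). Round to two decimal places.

106.97

Link 2021→2022:
ΣP(2022)Q(2021) = 1.56×355 + 11.10×33 + 11.72×35 + 316.54×1 = 553.8 + 366.3 + 410.2 + 316.54 = 1646.84
ΣP(2021)Q(2021) = 1.46×355 + 10.13×33 + 11.13×35 + 264.59×1 = 518.3 + 334.29 + 389.55 + 264.59 = 1506.73
link = 1646.84/1506.73 = 1.092989
Link 2022→2023:
ΣP(2023)Q(2022) = 1.70×415 + 9.29×35 + 11.11×29 + 303.46×1 = 705.5 + 325.15 + 322.19 + 303.46 = 1656.3
ΣP(2022)Q(2022) = 1.56×415 + 11.10×35 + 11.72×29 + 316.54×1 = 647.4 + 388.5 + 339.88 + 316.54 = 1692.32
link = 1656.3/1692.32 = 0.978716
Chained index = 100 × 1.092989 × 0.978716 = 106.9726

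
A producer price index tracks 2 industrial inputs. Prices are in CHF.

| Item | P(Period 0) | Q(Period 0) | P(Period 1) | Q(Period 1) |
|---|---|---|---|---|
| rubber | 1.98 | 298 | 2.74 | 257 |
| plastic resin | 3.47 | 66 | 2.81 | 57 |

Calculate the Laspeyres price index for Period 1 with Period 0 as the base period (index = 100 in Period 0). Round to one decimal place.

122.3

Laspeyres price index uses base-period quantities as weights.
ΣP(Period 1)·Q(Period 0) = 2.74×298 + 2.81×66 = 816.52 + 185.46 = 1001.98
ΣP(Period 0)·Q(Period 0) = 1.98×298 + 3.47×66 = 590.04 + 229.02 = 819.06
Index = 1001.98 / 819.06 × 100 = 122.3329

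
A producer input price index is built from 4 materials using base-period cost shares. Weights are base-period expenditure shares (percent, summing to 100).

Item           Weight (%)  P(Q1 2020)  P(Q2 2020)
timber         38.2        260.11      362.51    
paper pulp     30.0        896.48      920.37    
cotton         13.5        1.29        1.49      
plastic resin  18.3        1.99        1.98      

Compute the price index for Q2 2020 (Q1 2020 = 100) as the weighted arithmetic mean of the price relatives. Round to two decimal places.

timber: 38.2 × (362.51/260.11) = 38.2 × 1.393680 = 53.2386
paper pulp: 30.0 × (920.37/896.48) = 30.0 × 1.026649 = 30.7995
cotton: 13.5 × (1.49/1.29) = 13.5 × 1.155039 = 15.5930
plastic resin: 18.3 × (1.98/1.99) = 18.3 × 0.994975 = 18.2080
Index = Σ wᵢ·(p₁ᵢ/p₀ᵢ) = 53.2386 + 30.7995 + 15.5930 + 18.2080 = 117.8391

117.84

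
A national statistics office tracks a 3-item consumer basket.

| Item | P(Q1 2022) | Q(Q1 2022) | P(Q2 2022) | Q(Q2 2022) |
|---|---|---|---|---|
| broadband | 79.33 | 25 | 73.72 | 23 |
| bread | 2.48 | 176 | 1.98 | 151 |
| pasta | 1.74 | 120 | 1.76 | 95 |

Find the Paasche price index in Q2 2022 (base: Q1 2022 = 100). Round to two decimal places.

Paasche price index uses current-period quantities as weights.
ΣP(Q2 2022)·Q(Q2 2022) = 73.72×23 + 1.98×151 + 1.76×95 = 1695.56 + 298.98 + 167.2 = 2161.74
ΣP(Q1 2022)·Q(Q2 2022) = 79.33×23 + 2.48×151 + 1.74×95 = 1824.59 + 374.48 + 165.3 = 2364.37
Index = 2161.74 / 2364.37 × 100 = 91.4299

91.43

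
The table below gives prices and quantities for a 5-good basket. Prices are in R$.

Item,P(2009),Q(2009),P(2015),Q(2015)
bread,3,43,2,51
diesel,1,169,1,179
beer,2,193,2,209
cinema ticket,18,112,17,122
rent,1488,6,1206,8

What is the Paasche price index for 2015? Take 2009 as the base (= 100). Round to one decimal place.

Paasche price index uses current-period quantities as weights.
ΣP(2015)·Q(2015) = 2×51 + 1×179 + 2×209 + 17×122 + 1206×8 = 102 + 179 + 418 + 2074 + 9648 = 12421
ΣP(2009)·Q(2015) = 3×51 + 1×179 + 2×209 + 18×122 + 1488×8 = 153 + 179 + 418 + 2196 + 11904 = 14850
Index = 12421 / 14850 × 100 = 83.6431

83.6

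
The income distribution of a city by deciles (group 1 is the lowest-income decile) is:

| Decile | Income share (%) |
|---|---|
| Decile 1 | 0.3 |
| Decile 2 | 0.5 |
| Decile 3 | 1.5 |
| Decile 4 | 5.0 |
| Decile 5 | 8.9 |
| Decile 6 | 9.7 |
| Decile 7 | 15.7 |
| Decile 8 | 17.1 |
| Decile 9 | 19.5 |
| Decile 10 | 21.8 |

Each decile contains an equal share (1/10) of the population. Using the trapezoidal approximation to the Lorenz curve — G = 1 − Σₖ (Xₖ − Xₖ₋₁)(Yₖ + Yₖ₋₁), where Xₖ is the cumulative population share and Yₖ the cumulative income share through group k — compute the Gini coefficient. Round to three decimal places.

0.437

Cumulative income shares Yₖ: 0.0030, 0.0080, 0.0230, 0.0730, 0.1620, 0.2590, 0.4160, 0.5870, 0.7820, 1.0000
Σ (Xₖ−Xₖ₋₁)(Yₖ+Yₖ₋₁) = (1/10)(0.0030+0.0000) + (1/10)(0.0080+0.0030) + (1/10)(0.0230+0.0080) + (1/10)(0.0730+0.0230) + (1/10)(0.1620+0.0730) + (1/10)(0.2590+0.1620) + (1/10)(0.4160+0.2590) + (1/10)(0.5870+0.4160) + (1/10)(0.7820+0.5870) + (1/10)(1.0000+0.7820)
  = 0.0003 + 0.0011 + 0.0031 + 0.0096 + 0.0235 + 0.0421 + 0.0675 + 0.1003 + 0.1369 + 0.1782 = 0.5626
G = 1 − 0.5626 = 0.4374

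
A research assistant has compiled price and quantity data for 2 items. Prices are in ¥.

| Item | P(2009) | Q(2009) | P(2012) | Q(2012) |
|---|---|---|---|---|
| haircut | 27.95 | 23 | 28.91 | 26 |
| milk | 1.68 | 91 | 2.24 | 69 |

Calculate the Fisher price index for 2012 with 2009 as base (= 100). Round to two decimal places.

108.36

Laspeyres component (base-period weights):
ΣP(2012)Q(2009) = 28.91×23 + 2.24×91 = 664.93 + 203.84 = 868.77
ΣP(2009)Q(2009) = 27.95×23 + 1.68×91 = 642.85 + 152.88 = 795.73
L = 868.77 / 795.73 × 100 = 109.1790
Paasche component (current-period weights):
ΣP(2012)Q(2012) = 28.91×26 + 2.24×69 = 751.66 + 154.56 = 906.22
ΣP(2009)Q(2012) = 27.95×26 + 1.68×69 = 726.7 + 115.92 = 842.62
P = 906.22 / 842.62 × 100 = 107.5479
Fisher = √(L × P) = √(109.1790 × 107.5479) = 108.3604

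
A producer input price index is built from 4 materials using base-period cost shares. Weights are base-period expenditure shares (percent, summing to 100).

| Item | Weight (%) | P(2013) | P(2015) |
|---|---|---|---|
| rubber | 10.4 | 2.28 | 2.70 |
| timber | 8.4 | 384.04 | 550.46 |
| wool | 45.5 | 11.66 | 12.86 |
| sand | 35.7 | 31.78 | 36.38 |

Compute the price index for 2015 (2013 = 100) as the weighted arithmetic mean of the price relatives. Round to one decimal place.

115.4

rubber: 10.4 × (2.70/2.28) = 10.4 × 1.184211 = 12.3158
timber: 8.4 × (550.46/384.04) = 8.4 × 1.433340 = 12.0401
wool: 45.5 × (12.86/11.66) = 45.5 × 1.102916 = 50.1827
sand: 35.7 × (36.38/31.78) = 35.7 × 1.144745 = 40.8674
Index = Σ wᵢ·(p₁ᵢ/p₀ᵢ) = 12.3158 + 12.0401 + 50.1827 + 40.8674 = 115.4059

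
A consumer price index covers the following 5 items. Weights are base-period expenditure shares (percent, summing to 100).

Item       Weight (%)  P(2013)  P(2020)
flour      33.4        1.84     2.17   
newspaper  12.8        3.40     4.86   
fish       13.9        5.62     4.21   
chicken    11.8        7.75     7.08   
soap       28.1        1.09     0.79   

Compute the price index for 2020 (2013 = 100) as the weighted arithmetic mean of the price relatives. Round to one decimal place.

flour: 33.4 × (2.17/1.84) = 33.4 × 1.179348 = 39.3902
newspaper: 12.8 × (4.86/3.40) = 12.8 × 1.429412 = 18.2965
fish: 13.9 × (4.21/5.62) = 13.9 × 0.749110 = 10.4126
chicken: 11.8 × (7.08/7.75) = 11.8 × 0.913548 = 10.7799
soap: 28.1 × (0.79/1.09) = 28.1 × 0.724771 = 20.3661
Index = Σ wᵢ·(p₁ᵢ/p₀ᵢ) = 39.3902 + 18.2965 + 10.4126 + 10.7799 + 20.3661 = 99.2452

99.2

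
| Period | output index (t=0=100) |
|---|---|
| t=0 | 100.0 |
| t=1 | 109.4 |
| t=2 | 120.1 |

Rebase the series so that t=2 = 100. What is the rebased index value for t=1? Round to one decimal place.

91.1

Rebased(t=1) = 109.4 / 120.1 × 100 = 91.0908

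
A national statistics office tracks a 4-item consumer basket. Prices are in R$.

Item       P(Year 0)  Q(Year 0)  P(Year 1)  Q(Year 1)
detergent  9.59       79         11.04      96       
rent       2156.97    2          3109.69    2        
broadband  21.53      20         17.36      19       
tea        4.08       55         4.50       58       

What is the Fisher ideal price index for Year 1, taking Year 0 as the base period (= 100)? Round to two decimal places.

Laspeyres component (base-period weights):
ΣP(Year 1)Q(Year 0) = 11.04×79 + 3109.69×2 + 17.36×20 + 4.50×55 = 872.16 + 6219.38 + 347.2 + 247.5 = 7686.24
ΣP(Year 0)Q(Year 0) = 9.59×79 + 2156.97×2 + 21.53×20 + 4.08×55 = 757.61 + 4313.94 + 430.6 + 224.4 = 5726.55
L = 7686.24 / 5726.55 × 100 = 134.2211
Paasche component (current-period weights):
ΣP(Year 1)Q(Year 1) = 11.04×96 + 3109.69×2 + 17.36×19 + 4.50×58 = 1059.84 + 6219.38 + 329.84 + 261 = 7870.06
ΣP(Year 0)Q(Year 1) = 9.59×96 + 2156.97×2 + 21.53×19 + 4.08×58 = 920.64 + 4313.94 + 409.07 + 236.64 = 5880.29
P = 7870.06 / 5880.29 × 100 = 133.8380
Fisher = √(L × P) = √(134.2211 × 133.8380) = 134.0294

134.03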